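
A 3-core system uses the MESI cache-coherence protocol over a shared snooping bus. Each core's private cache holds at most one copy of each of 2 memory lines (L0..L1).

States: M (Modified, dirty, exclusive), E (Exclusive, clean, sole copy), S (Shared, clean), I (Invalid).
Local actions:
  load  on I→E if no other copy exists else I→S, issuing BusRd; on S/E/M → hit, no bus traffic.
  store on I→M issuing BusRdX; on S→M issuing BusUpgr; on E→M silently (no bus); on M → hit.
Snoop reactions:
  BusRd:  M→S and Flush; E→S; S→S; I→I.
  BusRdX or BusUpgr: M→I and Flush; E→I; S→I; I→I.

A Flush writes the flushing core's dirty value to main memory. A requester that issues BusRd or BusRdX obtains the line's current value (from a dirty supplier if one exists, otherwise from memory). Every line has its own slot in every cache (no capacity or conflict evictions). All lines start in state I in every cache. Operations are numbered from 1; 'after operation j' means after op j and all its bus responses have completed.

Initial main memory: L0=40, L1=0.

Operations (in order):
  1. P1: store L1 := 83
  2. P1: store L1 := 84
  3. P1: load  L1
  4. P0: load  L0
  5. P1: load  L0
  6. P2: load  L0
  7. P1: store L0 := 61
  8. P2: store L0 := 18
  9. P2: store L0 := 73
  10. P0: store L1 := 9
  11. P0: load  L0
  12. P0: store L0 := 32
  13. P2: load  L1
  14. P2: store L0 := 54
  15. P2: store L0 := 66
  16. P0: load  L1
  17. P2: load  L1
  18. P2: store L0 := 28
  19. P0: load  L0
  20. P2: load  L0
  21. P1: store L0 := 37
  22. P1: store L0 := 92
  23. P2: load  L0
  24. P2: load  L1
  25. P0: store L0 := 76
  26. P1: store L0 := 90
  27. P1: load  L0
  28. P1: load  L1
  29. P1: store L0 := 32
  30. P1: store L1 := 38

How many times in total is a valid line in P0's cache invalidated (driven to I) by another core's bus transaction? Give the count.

1. P1: store L1 := 83  bus=[BusRdX]  L1: P0=I P1=M P2=I  mem[L1]=0
2. P1: store L1 := 84  bus=[-]  L1: P0=I P1=M P2=I  mem[L1]=0
3. P1: load  L1  bus=[-]  L1: P0=I P1=M P2=I  mem[L1]=0
4. P0: load  L0  bus=[BusRd]  L0: P0=E P1=I P2=I  mem[L0]=40
5. P1: load  L0  bus=[BusRd]  L0: P0=S P1=S P2=I  mem[L0]=40
6. P2: load  L0  bus=[BusRd]  L0: P0=S P1=S P2=S  mem[L0]=40
7. P1: store L0 := 61  bus=[BusUpgr]  L0: P0=I P1=M P2=I  mem[L0]=40
8. P2: store L0 := 18  bus=[BusRdX,Flush]  L0: P0=I P1=I P2=M  mem[L0]=61
9. P2: store L0 := 73  bus=[-]  L0: P0=I P1=I P2=M  mem[L0]=61
10. P0: store L1 := 9  bus=[BusRdX,Flush]  L1: P0=M P1=I P2=I  mem[L1]=84
11. P0: load  L0  bus=[BusRd,Flush]  L0: P0=S P1=I P2=S  mem[L0]=73
12. P0: store L0 := 32  bus=[BusUpgr]  L0: P0=M P1=I P2=I  mem[L0]=73
13. P2: load  L1  bus=[BusRd,Flush]  L1: P0=S P1=I P2=S  mem[L1]=9
14. P2: store L0 := 54  bus=[BusRdX,Flush]  L0: P0=I P1=I P2=M  mem[L0]=32
15. P2: store L0 := 66  bus=[-]  L0: P0=I P1=I P2=M  mem[L0]=32
16. P0: load  L1  bus=[-]  L1: P0=S P1=I P2=S  mem[L1]=9
17. P2: load  L1  bus=[-]  L1: P0=S P1=I P2=S  mem[L1]=9
18. P2: store L0 := 28  bus=[-]  L0: P0=I P1=I P2=M  mem[L0]=32
19. P0: load  L0  bus=[BusRd,Flush]  L0: P0=S P1=I P2=S  mem[L0]=28
20. P2: load  L0  bus=[-]  L0: P0=S P1=I P2=S  mem[L0]=28
21. P1: store L0 := 37  bus=[BusRdX]  L0: P0=I P1=M P2=I  mem[L0]=28
22. P1: store L0 := 92  bus=[-]  L0: P0=I P1=M P2=I  mem[L0]=28
23. P2: load  L0  bus=[BusRd,Flush]  L0: P0=I P1=S P2=S  mem[L0]=92
24. P2: load  L1  bus=[-]  L1: P0=S P1=I P2=S  mem[L1]=9
25. P0: store L0 := 76  bus=[BusRdX]  L0: P0=M P1=I P2=I  mem[L0]=92
26. P1: store L0 := 90  bus=[BusRdX,Flush]  L0: P0=I P1=M P2=I  mem[L0]=76
27. P1: load  L0  bus=[-]  L0: P0=I P1=M P2=I  mem[L0]=76
28. P1: load  L1  bus=[BusRd]  L1: P0=S P1=S P2=S  mem[L1]=9
29. P1: store L0 := 32  bus=[-]  L0: P0=I P1=M P2=I  mem[L0]=76
30. P1: store L1 := 38  bus=[BusUpgr]  L1: P0=I P1=M P2=I  mem[L1]=9

invalidations = 5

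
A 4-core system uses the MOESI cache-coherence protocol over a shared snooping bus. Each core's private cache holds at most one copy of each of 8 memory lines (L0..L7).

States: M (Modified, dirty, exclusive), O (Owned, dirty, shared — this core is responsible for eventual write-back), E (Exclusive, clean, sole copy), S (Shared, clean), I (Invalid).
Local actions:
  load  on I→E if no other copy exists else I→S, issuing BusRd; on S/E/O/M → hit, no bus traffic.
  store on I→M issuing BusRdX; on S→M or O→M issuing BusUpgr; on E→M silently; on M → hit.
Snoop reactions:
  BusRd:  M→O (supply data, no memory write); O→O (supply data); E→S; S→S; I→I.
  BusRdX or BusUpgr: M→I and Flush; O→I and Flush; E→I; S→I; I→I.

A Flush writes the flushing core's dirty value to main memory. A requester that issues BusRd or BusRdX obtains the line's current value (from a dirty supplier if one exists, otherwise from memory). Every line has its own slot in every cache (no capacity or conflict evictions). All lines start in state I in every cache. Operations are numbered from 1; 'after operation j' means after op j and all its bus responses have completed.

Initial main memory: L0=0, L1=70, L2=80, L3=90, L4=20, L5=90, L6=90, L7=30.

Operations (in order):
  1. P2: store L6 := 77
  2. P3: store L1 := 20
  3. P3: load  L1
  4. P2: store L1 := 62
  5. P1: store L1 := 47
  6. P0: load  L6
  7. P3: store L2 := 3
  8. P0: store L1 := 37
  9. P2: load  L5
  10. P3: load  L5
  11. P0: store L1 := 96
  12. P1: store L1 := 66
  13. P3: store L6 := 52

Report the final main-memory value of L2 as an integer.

step 1: P2: store L6 := 77  ⟶  IIMI  (L6)  txn=BusRdX  M[L6]=90
step 2: P3: store L1 := 20  ⟶  IIIM  (L1)  txn=BusRdX  M[L1]=70
step 3: P3: load  L1  ⟶  IIIM  (L1)  txn=∅  M[L1]=70
step 4: P2: store L1 := 62  ⟶  IIMI  (L1)  txn=BusRdX+Flush  M[L1]=20
step 5: P1: store L1 := 47  ⟶  IMII  (L1)  txn=BusRdX+Flush  M[L1]=62
step 6: P0: load  L6  ⟶  SIOI  (L6)  txn=BusRd  M[L6]=90
step 7: P3: store L2 := 3  ⟶  IIIM  (L2)  txn=BusRdX  M[L2]=80
step 8: P0: store L1 := 37  ⟶  MIII  (L1)  txn=BusRdX+Flush  M[L1]=47
step 9: P2: load  L5  ⟶  IIEI  (L5)  txn=BusRd  M[L5]=90
step 10: P3: load  L5  ⟶  IISS  (L5)  txn=BusRd  M[L5]=90
step 11: P0: store L1 := 96  ⟶  MIII  (L1)  txn=∅  M[L1]=47
step 12: P1: store L1 := 66  ⟶  IMII  (L1)  txn=BusRdX+Flush  M[L1]=96
step 13: P3: store L6 := 52  ⟶  IIIM  (L6)  txn=BusRdX+Flush  M[L6]=77

memory[L2] = 80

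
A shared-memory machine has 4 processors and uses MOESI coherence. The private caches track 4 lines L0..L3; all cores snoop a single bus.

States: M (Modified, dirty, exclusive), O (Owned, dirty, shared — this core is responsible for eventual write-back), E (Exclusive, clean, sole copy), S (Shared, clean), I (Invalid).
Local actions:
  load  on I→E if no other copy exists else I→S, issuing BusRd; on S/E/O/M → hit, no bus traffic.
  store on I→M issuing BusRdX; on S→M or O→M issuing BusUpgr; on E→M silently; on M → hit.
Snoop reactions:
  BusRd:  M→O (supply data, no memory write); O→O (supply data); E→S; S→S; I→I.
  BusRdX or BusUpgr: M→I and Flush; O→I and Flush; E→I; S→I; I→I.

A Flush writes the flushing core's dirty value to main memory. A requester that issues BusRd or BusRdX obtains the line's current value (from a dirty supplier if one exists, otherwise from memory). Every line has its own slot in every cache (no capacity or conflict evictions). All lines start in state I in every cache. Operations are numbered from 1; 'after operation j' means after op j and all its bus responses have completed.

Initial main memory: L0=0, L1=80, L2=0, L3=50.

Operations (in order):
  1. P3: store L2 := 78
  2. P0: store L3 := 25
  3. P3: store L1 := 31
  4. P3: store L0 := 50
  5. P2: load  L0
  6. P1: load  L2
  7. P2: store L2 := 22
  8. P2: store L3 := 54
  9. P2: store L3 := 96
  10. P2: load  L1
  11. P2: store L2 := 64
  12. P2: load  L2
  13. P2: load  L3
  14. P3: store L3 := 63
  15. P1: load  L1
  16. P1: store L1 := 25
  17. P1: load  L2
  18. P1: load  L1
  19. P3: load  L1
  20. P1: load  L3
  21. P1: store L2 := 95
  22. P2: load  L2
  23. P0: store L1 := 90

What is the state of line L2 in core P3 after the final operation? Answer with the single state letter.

step 1: P3: store L2 := 78  ⟶  IIIM  (L2)  txn=BusRdX  M[L2]=0
step 2: P0: store L3 := 25  ⟶  MIII  (L3)  txn=BusRdX  M[L3]=50
step 3: P3: store L1 := 31  ⟶  IIIM  (L1)  txn=BusRdX  M[L1]=80
step 4: P3: store L0 := 50  ⟶  IIIM  (L0)  txn=BusRdX  M[L0]=0
step 5: P2: load  L0  ⟶  IISO  (L0)  txn=BusRd  M[L0]=0
step 6: P1: load  L2  ⟶  ISIO  (L2)  txn=BusRd  M[L2]=0
step 7: P2: store L2 := 22  ⟶  IIMI  (L2)  txn=BusRdX+Flush  M[L2]=78
step 8: P2: store L3 := 54  ⟶  IIMI  (L3)  txn=BusRdX+Flush  M[L3]=25
step 9: P2: store L3 := 96  ⟶  IIMI  (L3)  txn=∅  M[L3]=25
step 10: P2: load  L1  ⟶  IISO  (L1)  txn=BusRd  M[L1]=80
step 11: P2: store L2 := 64  ⟶  IIMI  (L2)  txn=∅  M[L2]=78
step 12: P2: load  L2  ⟶  IIMI  (L2)  txn=∅  M[L2]=78
step 13: P2: load  L3  ⟶  IIMI  (L3)  txn=∅  M[L3]=25
step 14: P3: store L3 := 63  ⟶  IIIM  (L3)  txn=BusRdX+Flush  M[L3]=96
step 15: P1: load  L1  ⟶  ISSO  (L1)  txn=BusRd  M[L1]=80
step 16: P1: store L1 := 25  ⟶  IMII  (L1)  txn=BusUpgr+Flush  M[L1]=31
step 17: P1: load  L2  ⟶  ISOI  (L2)  txn=BusRd  M[L2]=78
step 18: P1: load  L1  ⟶  IMII  (L1)  txn=∅  M[L1]=31
step 19: P3: load  L1  ⟶  IOIS  (L1)  txn=BusRd  M[L1]=31
step 20: P1: load  L3  ⟶  ISIO  (L3)  txn=BusRd  M[L3]=96
step 21: P1: store L2 := 95  ⟶  IMII  (L2)  txn=BusUpgr+Flush  M[L2]=64
step 22: P2: load  L2  ⟶  IOSI  (L2)  txn=BusRd  M[L2]=64
step 23: P0: store L1 := 90  ⟶  MIII  (L1)  txn=BusRdX+Flush  M[L1]=25

state = I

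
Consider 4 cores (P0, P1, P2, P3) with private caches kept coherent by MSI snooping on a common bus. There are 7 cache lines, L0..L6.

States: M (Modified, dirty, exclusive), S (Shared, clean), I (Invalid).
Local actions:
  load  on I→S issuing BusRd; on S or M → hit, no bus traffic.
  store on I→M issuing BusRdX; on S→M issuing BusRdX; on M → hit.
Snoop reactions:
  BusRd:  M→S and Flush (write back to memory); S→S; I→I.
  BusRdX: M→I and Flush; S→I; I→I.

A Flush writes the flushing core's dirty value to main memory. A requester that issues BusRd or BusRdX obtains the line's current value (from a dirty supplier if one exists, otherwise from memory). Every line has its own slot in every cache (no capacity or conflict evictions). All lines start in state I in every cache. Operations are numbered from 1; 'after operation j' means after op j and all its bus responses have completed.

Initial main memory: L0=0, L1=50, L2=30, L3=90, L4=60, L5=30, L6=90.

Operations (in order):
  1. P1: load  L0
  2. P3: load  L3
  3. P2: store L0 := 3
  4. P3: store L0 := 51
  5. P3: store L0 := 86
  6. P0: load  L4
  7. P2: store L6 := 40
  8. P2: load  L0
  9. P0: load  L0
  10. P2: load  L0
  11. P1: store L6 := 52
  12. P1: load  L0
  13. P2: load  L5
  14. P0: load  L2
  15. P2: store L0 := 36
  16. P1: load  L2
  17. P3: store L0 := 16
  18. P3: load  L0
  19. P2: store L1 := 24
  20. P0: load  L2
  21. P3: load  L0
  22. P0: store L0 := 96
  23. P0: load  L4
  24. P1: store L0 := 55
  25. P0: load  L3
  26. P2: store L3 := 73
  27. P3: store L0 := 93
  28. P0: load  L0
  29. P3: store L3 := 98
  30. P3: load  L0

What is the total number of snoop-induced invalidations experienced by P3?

1. P1: load  L0  bus=[BusRd]  L0: P0=I P1=S P2=I P3=I  mem[L0]=0
2. P3: load  L3  bus=[BusRd]  L3: P0=I P1=I P2=I P3=S  mem[L3]=90
3. P2: store L0 := 3  bus=[BusRdX]  L0: P0=I P1=I P2=M P3=I  mem[L0]=0
4. P3: store L0 := 51  bus=[BusRdX,Flush]  L0: P0=I P1=I P2=I P3=M  mem[L0]=3
5. P3: store L0 := 86  bus=[-]  L0: P0=I P1=I P2=I P3=M  mem[L0]=3
6. P0: load  L4  bus=[BusRd]  L4: P0=S P1=I P2=I P3=I  mem[L4]=60
7. P2: store L6 := 40  bus=[BusRdX]  L6: P0=I P1=I P2=M P3=I  mem[L6]=90
8. P2: load  L0  bus=[BusRd,Flush]  L0: P0=I P1=I P2=S P3=S  mem[L0]=86
9. P0: load  L0  bus=[BusRd]  L0: P0=S P1=I P2=S P3=S  mem[L0]=86
10. P2: load  L0  bus=[-]  L0: P0=S P1=I P2=S P3=S  mem[L0]=86
11. P1: store L6 := 52  bus=[BusRdX,Flush]  L6: P0=I P1=M P2=I P3=I  mem[L6]=40
12. P1: load  L0  bus=[BusRd]  L0: P0=S P1=S P2=S P3=S  mem[L0]=86
13. P2: load  L5  bus=[BusRd]  L5: P0=I P1=I P2=S P3=I  mem[L5]=30
14. P0: load  L2  bus=[BusRd]  L2: P0=S P1=I P2=I P3=I  mem[L2]=30
15. P2: store L0 := 36  bus=[BusRdX]  L0: P0=I P1=I P2=M P3=I  mem[L0]=86
16. P1: load  L2  bus=[BusRd]  L2: P0=S P1=S P2=I P3=I  mem[L2]=30
17. P3: store L0 := 16  bus=[BusRdX,Flush]  L0: P0=I P1=I P2=I P3=M  mem[L0]=36
18. P3: load  L0  bus=[-]  L0: P0=I P1=I P2=I P3=M  mem[L0]=36
19. P2: store L1 := 24  bus=[BusRdX]  L1: P0=I P1=I P2=M P3=I  mem[L1]=50
20. P0: load  L2  bus=[-]  L2: P0=S P1=S P2=I P3=I  mem[L2]=30
21. P3: load  L0  bus=[-]  L0: P0=I P1=I P2=I P3=M  mem[L0]=36
22. P0: store L0 := 96  bus=[BusRdX,Flush]  L0: P0=M P1=I P2=I P3=I  mem[L0]=16
23. P0: load  L4  bus=[-]  L4: P0=S P1=I P2=I P3=I  mem[L4]=60
24. P1: store L0 := 55  bus=[BusRdX,Flush]  L0: P0=I P1=M P2=I P3=I  mem[L0]=96
25. P0: load  L3  bus=[BusRd]  L3: P0=S P1=I P2=I P3=S  mem[L3]=90
26. P2: store L3 := 73  bus=[BusRdX]  L3: P0=I P1=I P2=M P3=I  mem[L3]=90
27. P3: store L0 := 93  bus=[BusRdX,Flush]  L0: P0=I P1=I P2=I P3=M  mem[L0]=55
28. P0: load  L0  bus=[BusRd,Flush]  L0: P0=S P1=I P2=I P3=S  mem[L0]=93
29. P3: store L3 := 98  bus=[BusRdX,Flush]  L3: P0=I P1=I P2=I P3=M  mem[L3]=73
30. P3: load  L0  bus=[-]  L0: P0=S P1=I P2=I P3=S  mem[L0]=93

invalidations = 3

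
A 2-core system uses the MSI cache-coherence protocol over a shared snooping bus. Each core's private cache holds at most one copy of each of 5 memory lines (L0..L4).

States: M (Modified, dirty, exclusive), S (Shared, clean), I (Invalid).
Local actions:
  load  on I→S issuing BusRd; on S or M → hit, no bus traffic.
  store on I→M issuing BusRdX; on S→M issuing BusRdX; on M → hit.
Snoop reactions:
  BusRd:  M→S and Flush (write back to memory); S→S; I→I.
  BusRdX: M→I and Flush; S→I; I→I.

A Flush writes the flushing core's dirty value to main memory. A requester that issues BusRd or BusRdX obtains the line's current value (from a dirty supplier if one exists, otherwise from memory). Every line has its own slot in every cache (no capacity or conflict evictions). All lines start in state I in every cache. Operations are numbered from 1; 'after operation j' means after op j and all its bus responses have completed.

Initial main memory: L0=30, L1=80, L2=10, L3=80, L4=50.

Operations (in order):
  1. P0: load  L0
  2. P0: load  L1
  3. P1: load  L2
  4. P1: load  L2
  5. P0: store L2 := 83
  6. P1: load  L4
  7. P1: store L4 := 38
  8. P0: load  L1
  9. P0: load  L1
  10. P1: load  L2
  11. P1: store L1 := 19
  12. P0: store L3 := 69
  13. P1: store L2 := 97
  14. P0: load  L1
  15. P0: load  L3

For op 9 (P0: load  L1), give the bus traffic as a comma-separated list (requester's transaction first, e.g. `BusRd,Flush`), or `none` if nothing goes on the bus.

1. P0: load  L0  bus=[BusRd]  L0: P0=S P1=I  mem[L0]=30
2. P0: load  L1  bus=[BusRd]  L1: P0=S P1=I  mem[L1]=80
3. P1: load  L2  bus=[BusRd]  L2: P0=I P1=S  mem[L2]=10
4. P1: load  L2  bus=[-]  L2: P0=I P1=S  mem[L2]=10
5. P0: store L2 := 83  bus=[BusRdX]  L2: P0=M P1=I  mem[L2]=10
6. P1: load  L4  bus=[BusRd]  L4: P0=I P1=S  mem[L4]=50
7. P1: store L4 := 38  bus=[BusRdX]  L4: P0=I P1=M  mem[L4]=50
8. P0: load  L1  bus=[-]  L1: P0=S P1=I  mem[L1]=80
9. P0: load  L1  bus=[-]  L1: P0=S P1=I  mem[L1]=80
10. P1: load  L2  bus=[BusRd,Flush]  L2: P0=S P1=S  mem[L2]=83
11. P1: store L1 := 19  bus=[BusRdX]  L1: P0=I P1=M  mem[L1]=80
12. P0: store L3 := 69  bus=[BusRdX]  L3: P0=M P1=I  mem[L3]=80
13. P1: store L2 := 97  bus=[BusRdX]  L2: P0=I P1=M  mem[L2]=83
14. P0: load  L1  bus=[BusRd,Flush]  L1: P0=S P1=S  mem[L1]=19
15. P0: load  L3  bus=[-]  L3: P0=M P1=I  mem[L3]=80

bus = none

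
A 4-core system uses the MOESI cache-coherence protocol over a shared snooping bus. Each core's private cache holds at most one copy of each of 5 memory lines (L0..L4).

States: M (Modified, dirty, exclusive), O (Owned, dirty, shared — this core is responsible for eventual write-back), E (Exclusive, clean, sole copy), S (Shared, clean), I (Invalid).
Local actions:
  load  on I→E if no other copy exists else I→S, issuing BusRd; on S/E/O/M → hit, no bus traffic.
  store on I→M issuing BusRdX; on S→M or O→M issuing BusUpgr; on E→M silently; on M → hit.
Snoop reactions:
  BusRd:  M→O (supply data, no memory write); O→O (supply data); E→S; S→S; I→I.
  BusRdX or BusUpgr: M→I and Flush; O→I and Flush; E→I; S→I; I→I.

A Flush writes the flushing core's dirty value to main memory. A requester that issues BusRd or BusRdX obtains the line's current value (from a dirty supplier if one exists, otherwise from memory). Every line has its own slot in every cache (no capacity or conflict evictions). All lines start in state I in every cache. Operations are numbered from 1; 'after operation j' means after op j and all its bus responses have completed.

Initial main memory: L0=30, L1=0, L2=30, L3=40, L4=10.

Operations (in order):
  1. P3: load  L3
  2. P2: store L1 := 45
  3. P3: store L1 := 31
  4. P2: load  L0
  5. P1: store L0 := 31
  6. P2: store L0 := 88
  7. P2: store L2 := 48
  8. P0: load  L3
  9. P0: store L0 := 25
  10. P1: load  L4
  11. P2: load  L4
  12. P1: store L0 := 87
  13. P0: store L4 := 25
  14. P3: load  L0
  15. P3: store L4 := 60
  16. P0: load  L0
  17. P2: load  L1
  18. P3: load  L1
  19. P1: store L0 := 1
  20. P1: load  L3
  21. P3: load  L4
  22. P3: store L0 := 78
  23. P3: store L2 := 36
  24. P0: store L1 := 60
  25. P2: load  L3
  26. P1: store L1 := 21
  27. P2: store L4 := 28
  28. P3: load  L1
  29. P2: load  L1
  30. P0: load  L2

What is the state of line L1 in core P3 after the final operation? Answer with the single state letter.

state = S

step 1: P3: load  L3  ⟶  IIIE  (L3)  txn=BusRd  M[L3]=40
step 2: P2: store L1 := 45  ⟶  IIMI  (L1)  txn=BusRdX  M[L1]=0
step 3: P3: store L1 := 31  ⟶  IIIM  (L1)  txn=BusRdX+Flush  M[L1]=45
step 4: P2: load  L0  ⟶  IIEI  (L0)  txn=BusRd  M[L0]=30
step 5: P1: store L0 := 31  ⟶  IMII  (L0)  txn=BusRdX  M[L0]=30
step 6: P2: store L0 := 88  ⟶  IIMI  (L0)  txn=BusRdX+Flush  M[L0]=31
step 7: P2: store L2 := 48  ⟶  IIMI  (L2)  txn=BusRdX  M[L2]=30
step 8: P0: load  L3  ⟶  SIIS  (L3)  txn=BusRd  M[L3]=40
step 9: P0: store L0 := 25  ⟶  MIII  (L0)  txn=BusRdX+Flush  M[L0]=88
step 10: P1: load  L4  ⟶  IEII  (L4)  txn=BusRd  M[L4]=10
step 11: P2: load  L4  ⟶  ISSI  (L4)  txn=BusRd  M[L4]=10
step 12: P1: store L0 := 87  ⟶  IMII  (L0)  txn=BusRdX+Flush  M[L0]=25
step 13: P0: store L4 := 25  ⟶  MIII  (L4)  txn=BusRdX  M[L4]=10
step 14: P3: load  L0  ⟶  IOIS  (L0)  txn=BusRd  M[L0]=25
step 15: P3: store L4 := 60  ⟶  IIIM  (L4)  txn=BusRdX+Flush  M[L4]=25
step 16: P0: load  L0  ⟶  SOIS  (L0)  txn=BusRd  M[L0]=25
step 17: P2: load  L1  ⟶  IISO  (L1)  txn=BusRd  M[L1]=45
step 18: P3: load  L1  ⟶  IISO  (L1)  txn=∅  M[L1]=45
step 19: P1: store L0 := 1  ⟶  IMII  (L0)  txn=BusUpgr  M[L0]=25
step 20: P1: load  L3  ⟶  SSIS  (L3)  txn=BusRd  M[L3]=40
step 21: P3: load  L4  ⟶  IIIM  (L4)  txn=∅  M[L4]=25
step 22: P3: store L0 := 78  ⟶  IIIM  (L0)  txn=BusRdX+Flush  M[L0]=1
step 23: P3: store L2 := 36  ⟶  IIIM  (L2)  txn=BusRdX+Flush  M[L2]=48
step 24: P0: store L1 := 60  ⟶  MIII  (L1)  txn=BusRdX+Flush  M[L1]=31
step 25: P2: load  L3  ⟶  SSSS  (L3)  txn=BusRd  M[L3]=40
step 26: P1: store L1 := 21  ⟶  IMII  (L1)  txn=BusRdX+Flush  M[L1]=60
step 27: P2: store L4 := 28  ⟶  IIMI  (L4)  txn=BusRdX+Flush  M[L4]=60
step 28: P3: load  L1  ⟶  IOIS  (L1)  txn=BusRd  M[L1]=60
step 29: P2: load  L1  ⟶  IOSS  (L1)  txn=BusRd  M[L1]=60
step 30: P0: load  L2  ⟶  SIIO  (L2)  txn=BusRd  M[L2]=48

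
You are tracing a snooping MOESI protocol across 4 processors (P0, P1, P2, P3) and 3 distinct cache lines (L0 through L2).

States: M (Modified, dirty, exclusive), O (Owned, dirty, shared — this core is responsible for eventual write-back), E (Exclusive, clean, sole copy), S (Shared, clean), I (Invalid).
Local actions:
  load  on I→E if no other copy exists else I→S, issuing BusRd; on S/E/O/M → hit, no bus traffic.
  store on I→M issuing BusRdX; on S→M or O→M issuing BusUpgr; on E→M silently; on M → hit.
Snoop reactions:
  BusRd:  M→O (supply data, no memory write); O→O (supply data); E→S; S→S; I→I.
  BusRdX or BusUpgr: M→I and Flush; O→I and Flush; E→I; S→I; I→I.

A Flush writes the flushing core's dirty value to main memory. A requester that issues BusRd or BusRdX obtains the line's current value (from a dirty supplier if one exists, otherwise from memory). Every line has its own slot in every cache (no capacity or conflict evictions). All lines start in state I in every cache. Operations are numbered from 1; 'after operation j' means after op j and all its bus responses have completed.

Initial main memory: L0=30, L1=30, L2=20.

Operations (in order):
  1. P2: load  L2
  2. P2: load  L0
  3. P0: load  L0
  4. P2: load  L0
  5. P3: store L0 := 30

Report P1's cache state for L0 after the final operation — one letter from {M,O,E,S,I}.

[1] P2: load  L2 | P0:I, P1:I, P2:E(20), P3:I | bus: BusRd
[2] P2: load  L0 | P0:I, P1:I, P2:E(30), P3:I | bus: BusRd
[3] P0: load  L0 | P0:S(30), P1:I, P2:S(30), P3:I | bus: BusRd
[4] P2: load  L0 | P0:S(30), P1:I, P2:S(30), P3:I | bus: none
[5] P3: store L0 := 30 | P0:I, P1:I, P2:I, P3:M(30) | bus: BusRdX

state = I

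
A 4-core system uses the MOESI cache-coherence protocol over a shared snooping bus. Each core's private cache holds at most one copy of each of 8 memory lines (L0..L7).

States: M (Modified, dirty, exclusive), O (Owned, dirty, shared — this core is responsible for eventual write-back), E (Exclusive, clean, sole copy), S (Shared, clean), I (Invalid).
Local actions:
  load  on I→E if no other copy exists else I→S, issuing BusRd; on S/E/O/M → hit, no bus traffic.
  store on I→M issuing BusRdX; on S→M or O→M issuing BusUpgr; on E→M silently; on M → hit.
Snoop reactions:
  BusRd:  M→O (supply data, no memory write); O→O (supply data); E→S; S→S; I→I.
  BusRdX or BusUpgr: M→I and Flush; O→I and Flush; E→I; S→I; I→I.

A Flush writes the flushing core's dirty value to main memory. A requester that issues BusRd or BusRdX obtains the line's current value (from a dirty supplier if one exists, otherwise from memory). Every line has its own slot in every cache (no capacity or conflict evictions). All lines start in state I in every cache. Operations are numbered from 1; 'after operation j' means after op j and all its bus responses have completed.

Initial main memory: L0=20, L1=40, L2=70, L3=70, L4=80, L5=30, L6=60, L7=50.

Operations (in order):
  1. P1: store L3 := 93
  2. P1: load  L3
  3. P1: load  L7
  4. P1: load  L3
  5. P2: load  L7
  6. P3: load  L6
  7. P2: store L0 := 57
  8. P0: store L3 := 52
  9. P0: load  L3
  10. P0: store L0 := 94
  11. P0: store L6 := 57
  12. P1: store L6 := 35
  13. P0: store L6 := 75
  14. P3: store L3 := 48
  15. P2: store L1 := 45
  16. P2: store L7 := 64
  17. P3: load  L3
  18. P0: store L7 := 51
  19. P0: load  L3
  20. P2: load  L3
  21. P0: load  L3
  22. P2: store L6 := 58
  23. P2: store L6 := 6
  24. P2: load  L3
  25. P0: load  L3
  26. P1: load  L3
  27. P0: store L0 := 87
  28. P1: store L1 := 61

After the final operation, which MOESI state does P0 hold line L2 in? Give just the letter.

state = I

  op1 P1: store L3 := 93 → I/M/I/I on L3; bus BusRdX; mem=70
  op2 P1: load  L3 → I/M/I/I on L3; bus (none); mem=70
  op3 P1: load  L7 → I/E/I/I on L7; bus BusRd; mem=50
  op4 P1: load  L3 → I/M/I/I on L3; bus (none); mem=70
  op5 P2: load  L7 → I/S/S/I on L7; bus BusRd; mem=50
  op6 P3: load  L6 → I/I/I/E on L6; bus BusRd; mem=60
  op7 P2: store L0 := 57 → I/I/M/I on L0; bus BusRdX; mem=20
  op8 P0: store L3 := 52 → M/I/I/I on L3; bus BusRdX Flush; mem=93
  op9 P0: load  L3 → M/I/I/I on L3; bus (none); mem=93
  op10 P0: store L0 := 94 → M/I/I/I on L0; bus BusRdX Flush; mem=57
  op11 P0: store L6 := 57 → M/I/I/I on L6; bus BusRdX; mem=60
  op12 P1: store L6 := 35 → I/M/I/I on L6; bus BusRdX Flush; mem=57
  op13 P0: store L6 := 75 → M/I/I/I on L6; bus BusRdX Flush; mem=35
  op14 P3: store L3 := 48 → I/I/I/M on L3; bus BusRdX Flush; mem=52
  op15 P2: store L1 := 45 → I/I/M/I on L1; bus BusRdX; mem=40
  op16 P2: store L7 := 64 → I/I/M/I on L7; bus BusUpgr; mem=50
  op17 P3: load  L3 → I/I/I/M on L3; bus (none); mem=52
  op18 P0: store L7 := 51 → M/I/I/I on L7; bus BusRdX Flush; mem=64
  op19 P0: load  L3 → S/I/I/O on L3; bus BusRd; mem=52
  op20 P2: load  L3 → S/I/S/O on L3; bus BusRd; mem=52
  op21 P0: load  L3 → S/I/S/O on L3; bus (none); mem=52
  op22 P2: store L6 := 58 → I/I/M/I on L6; bus BusRdX Flush; mem=75
  op23 P2: store L6 := 6 → I/I/M/I on L6; bus (none); mem=75
  op24 P2: load  L3 → S/I/S/O on L3; bus (none); mem=52
  op25 P0: load  L3 → S/I/S/O on L3; bus (none); mem=52
  op26 P1: load  L3 → S/S/S/O on L3; bus BusRd; mem=52
  op27 P0: store L0 := 87 → M/I/I/I on L0; bus (none); mem=57
  op28 P1: store L1 := 61 → I/M/I/I on L1; bus BusRdX Flush; mem=45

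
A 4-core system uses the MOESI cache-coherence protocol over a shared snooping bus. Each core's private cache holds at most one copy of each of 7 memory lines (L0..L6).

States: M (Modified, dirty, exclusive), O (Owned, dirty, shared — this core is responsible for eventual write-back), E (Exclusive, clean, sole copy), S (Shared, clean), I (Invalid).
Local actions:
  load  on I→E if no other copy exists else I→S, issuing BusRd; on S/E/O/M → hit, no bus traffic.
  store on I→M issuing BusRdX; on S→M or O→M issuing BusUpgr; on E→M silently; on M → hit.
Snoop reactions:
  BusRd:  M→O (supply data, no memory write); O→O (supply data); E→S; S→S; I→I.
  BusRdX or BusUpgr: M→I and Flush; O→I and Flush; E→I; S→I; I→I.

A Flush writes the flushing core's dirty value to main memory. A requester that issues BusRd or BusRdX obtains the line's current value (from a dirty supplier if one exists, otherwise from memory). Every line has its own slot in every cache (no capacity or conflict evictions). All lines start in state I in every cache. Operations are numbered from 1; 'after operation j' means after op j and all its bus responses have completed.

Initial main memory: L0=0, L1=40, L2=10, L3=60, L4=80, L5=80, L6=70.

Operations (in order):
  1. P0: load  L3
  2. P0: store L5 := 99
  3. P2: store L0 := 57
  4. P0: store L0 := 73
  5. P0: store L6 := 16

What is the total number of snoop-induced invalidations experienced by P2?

invalidations = 1

1. P0: load  L3  bus=[BusRd]  L3: P0=E P1=I P2=I P3=I  mem[L3]=60
2. P0: store L5 := 99  bus=[BusRdX]  L5: P0=M P1=I P2=I P3=I  mem[L5]=80
3. P2: store L0 := 57  bus=[BusRdX]  L0: P0=I P1=I P2=M P3=I  mem[L0]=0
4. P0: store L0 := 73  bus=[BusRdX,Flush]  L0: P0=M P1=I P2=I P3=I  mem[L0]=57
5. P0: store L6 := 16  bus=[BusRdX]  L6: P0=M P1=I P2=I P3=I  mem[L6]=70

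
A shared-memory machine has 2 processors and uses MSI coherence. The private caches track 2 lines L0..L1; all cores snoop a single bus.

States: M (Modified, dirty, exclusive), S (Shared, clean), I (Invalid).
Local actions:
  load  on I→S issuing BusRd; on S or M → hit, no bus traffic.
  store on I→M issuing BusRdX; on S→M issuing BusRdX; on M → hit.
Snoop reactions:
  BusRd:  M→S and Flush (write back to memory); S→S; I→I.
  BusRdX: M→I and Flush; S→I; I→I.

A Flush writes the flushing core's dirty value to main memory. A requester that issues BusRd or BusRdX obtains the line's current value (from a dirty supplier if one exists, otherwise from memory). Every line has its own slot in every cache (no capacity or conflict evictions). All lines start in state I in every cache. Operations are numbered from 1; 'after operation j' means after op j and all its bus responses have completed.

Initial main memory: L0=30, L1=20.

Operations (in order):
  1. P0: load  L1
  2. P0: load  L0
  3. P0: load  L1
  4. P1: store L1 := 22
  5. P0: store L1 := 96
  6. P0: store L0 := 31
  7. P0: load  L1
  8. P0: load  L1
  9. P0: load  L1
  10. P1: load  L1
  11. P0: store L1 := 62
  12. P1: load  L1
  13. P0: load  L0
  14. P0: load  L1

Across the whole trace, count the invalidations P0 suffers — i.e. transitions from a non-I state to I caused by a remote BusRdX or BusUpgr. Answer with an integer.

  op1 P0: load  L1 → S/I on L1; bus BusRd; mem=20
  op2 P0: load  L0 → S/I on L0; bus BusRd; mem=30
  op3 P0: load  L1 → S/I on L1; bus (none); mem=20
  op4 P1: store L1 := 22 → I/M on L1; bus BusRdX; mem=20
  op5 P0: store L1 := 96 → M/I on L1; bus BusRdX Flush; mem=22
  op6 P0: store L0 := 31 → M/I on L0; bus BusRdX; mem=30
  op7 P0: load  L1 → M/I on L1; bus (none); mem=22
  op8 P0: load  L1 → M/I on L1; bus (none); mem=22
  op9 P0: load  L1 → M/I on L1; bus (none); mem=22
  op10 P1: load  L1 → S/S on L1; bus BusRd Flush; mem=96
  op11 P0: store L1 := 62 → M/I on L1; bus BusRdX; mem=96
  op12 P1: load  L1 → S/S on L1; bus BusRd Flush; mem=62
  op13 P0: load  L0 → M/I on L0; bus (none); mem=30
  op14 P0: load  L1 → S/S on L1; bus (none); mem=62

invalidations = 1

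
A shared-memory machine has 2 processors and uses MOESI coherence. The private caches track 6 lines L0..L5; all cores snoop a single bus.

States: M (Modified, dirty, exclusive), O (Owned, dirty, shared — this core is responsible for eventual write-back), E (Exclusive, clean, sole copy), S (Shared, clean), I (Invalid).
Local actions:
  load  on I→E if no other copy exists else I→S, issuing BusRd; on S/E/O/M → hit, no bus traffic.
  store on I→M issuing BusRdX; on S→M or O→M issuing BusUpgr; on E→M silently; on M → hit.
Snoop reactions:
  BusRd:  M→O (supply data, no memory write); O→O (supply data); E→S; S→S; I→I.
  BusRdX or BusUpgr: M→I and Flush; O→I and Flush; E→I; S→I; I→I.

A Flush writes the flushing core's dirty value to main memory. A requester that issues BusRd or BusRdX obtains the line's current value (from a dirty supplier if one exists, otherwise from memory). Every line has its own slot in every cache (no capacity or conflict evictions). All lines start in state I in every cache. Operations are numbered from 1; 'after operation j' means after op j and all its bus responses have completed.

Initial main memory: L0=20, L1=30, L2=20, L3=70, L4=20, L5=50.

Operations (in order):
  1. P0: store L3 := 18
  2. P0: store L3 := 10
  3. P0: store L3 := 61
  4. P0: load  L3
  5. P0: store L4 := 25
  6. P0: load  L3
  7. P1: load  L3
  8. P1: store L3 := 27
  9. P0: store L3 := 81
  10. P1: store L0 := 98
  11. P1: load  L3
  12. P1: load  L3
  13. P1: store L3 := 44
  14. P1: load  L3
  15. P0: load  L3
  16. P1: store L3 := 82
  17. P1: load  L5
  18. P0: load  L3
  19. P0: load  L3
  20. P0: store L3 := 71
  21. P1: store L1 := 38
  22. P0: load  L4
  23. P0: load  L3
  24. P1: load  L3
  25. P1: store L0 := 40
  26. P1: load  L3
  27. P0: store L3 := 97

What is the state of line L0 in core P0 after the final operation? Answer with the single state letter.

state = I

1. P0: store L3 := 18  bus=[BusRdX]  L3: P0=M P1=I  mem[L3]=70
2. P0: store L3 := 10  bus=[-]  L3: P0=M P1=I  mem[L3]=70
3. P0: store L3 := 61  bus=[-]  L3: P0=M P1=I  mem[L3]=70
4. P0: load  L3  bus=[-]  L3: P0=M P1=I  mem[L3]=70
5. P0: store L4 := 25  bus=[BusRdX]  L4: P0=M P1=I  mem[L4]=20
6. P0: load  L3  bus=[-]  L3: P0=M P1=I  mem[L3]=70
7. P1: load  L3  bus=[BusRd]  L3: P0=O P1=S  mem[L3]=70
8. P1: store L3 := 27  bus=[BusUpgr,Flush]  L3: P0=I P1=M  mem[L3]=61
9. P0: store L3 := 81  bus=[BusRdX,Flush]  L3: P0=M P1=I  mem[L3]=27
10. P1: store L0 := 98  bus=[BusRdX]  L0: P0=I P1=M  mem[L0]=20
11. P1: load  L3  bus=[BusRd]  L3: P0=O P1=S  mem[L3]=27
12. P1: load  L3  bus=[-]  L3: P0=O P1=S  mem[L3]=27
13. P1: store L3 := 44  bus=[BusUpgr,Flush]  L3: P0=I P1=M  mem[L3]=81
14. P1: load  L3  bus=[-]  L3: P0=I P1=M  mem[L3]=81
15. P0: load  L3  bus=[BusRd]  L3: P0=S P1=O  mem[L3]=81
16. P1: store L3 := 82  bus=[BusUpgr]  L3: P0=I P1=M  mem[L3]=81
17. P1: load  L5  bus=[BusRd]  L5: P0=I P1=E  mem[L5]=50
18. P0: load  L3  bus=[BusRd]  L3: P0=S P1=O  mem[L3]=81
19. P0: load  L3  bus=[-]  L3: P0=S P1=O  mem[L3]=81
20. P0: store L3 := 71  bus=[BusUpgr,Flush]  L3: P0=M P1=I  mem[L3]=82
21. P1: store L1 := 38  bus=[BusRdX]  L1: P0=I P1=M  mem[L1]=30
22. P0: load  L4  bus=[-]  L4: P0=M P1=I  mem[L4]=20
23. P0: load  L3  bus=[-]  L3: P0=M P1=I  mem[L3]=82
24. P1: load  L3  bus=[BusRd]  L3: P0=O P1=S  mem[L3]=82
25. P1: store L0 := 40  bus=[-]  L0: P0=I P1=M  mem[L0]=20
26. P1: load  L3  bus=[-]  L3: P0=O P1=S  mem[L3]=82
27. P0: store L3 := 97  bus=[BusUpgr]  L3: P0=M P1=I  mem[L3]=82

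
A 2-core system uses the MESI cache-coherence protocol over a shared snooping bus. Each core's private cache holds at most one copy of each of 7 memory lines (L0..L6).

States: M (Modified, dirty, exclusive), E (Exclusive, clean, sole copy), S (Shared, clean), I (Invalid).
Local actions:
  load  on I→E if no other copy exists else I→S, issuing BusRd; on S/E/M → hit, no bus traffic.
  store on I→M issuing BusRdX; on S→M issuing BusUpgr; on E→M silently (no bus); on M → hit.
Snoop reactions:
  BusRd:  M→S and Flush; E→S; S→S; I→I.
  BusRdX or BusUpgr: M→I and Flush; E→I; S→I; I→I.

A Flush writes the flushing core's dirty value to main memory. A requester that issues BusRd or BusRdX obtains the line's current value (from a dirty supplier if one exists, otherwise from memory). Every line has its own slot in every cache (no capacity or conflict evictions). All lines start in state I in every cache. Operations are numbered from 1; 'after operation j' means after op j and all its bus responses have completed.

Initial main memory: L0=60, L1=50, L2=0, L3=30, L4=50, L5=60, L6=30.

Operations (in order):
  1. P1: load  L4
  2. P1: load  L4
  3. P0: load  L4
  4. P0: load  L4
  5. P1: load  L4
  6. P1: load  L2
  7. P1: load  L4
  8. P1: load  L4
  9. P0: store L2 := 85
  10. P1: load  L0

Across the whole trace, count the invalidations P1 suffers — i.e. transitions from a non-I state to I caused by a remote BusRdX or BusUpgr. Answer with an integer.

[1] P1: load  L4 | P0:I, P1:E(50) | bus: BusRd
[2] P1: load  L4 | P0:I, P1:E(50) | bus: none
[3] P0: load  L4 | P0:S(50), P1:S(50) | bus: BusRd
[4] P0: load  L4 | P0:S(50), P1:S(50) | bus: none
[5] P1: load  L4 | P0:S(50), P1:S(50) | bus: none
[6] P1: load  L2 | P0:I, P1:E(0) | bus: BusRd
[7] P1: load  L4 | P0:S(50), P1:S(50) | bus: none
[8] P1: load  L4 | P0:S(50), P1:S(50) | bus: none
[9] P0: store L2 := 85 | P0:M(85), P1:I | bus: BusRdX
[10] P1: load  L0 | P0:I, P1:E(60) | bus: BusRd

invalidations = 1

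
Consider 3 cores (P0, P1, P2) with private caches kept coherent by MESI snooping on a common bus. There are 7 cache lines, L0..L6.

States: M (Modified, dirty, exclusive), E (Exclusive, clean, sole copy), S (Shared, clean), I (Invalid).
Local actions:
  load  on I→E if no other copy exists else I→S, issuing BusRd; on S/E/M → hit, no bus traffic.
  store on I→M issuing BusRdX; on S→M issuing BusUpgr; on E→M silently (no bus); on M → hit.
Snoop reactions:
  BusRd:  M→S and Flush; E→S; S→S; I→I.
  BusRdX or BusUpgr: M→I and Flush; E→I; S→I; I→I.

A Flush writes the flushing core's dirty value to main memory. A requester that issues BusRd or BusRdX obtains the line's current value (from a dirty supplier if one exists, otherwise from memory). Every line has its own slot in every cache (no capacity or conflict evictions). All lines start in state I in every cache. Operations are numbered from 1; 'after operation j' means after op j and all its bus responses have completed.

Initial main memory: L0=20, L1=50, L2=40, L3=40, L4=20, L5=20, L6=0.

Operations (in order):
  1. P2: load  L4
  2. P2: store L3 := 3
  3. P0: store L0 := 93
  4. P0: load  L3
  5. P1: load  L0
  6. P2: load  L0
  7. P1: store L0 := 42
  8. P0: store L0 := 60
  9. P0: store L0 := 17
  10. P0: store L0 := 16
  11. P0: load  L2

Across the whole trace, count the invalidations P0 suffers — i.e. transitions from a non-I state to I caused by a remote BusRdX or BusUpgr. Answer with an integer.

  op1 P2: load  L4 → I/I/E on L4; bus BusRd; mem=20
  op2 P2: store L3 := 3 → I/I/M on L3; bus BusRdX; mem=40
  op3 P0: store L0 := 93 → M/I/I on L0; bus BusRdX; mem=20
  op4 P0: load  L3 → S/I/S on L3; bus BusRd Flush; mem=3
  op5 P1: load  L0 → S/S/I on L0; bus BusRd Flush; mem=93
  op6 P2: load  L0 → S/S/S on L0; bus BusRd; mem=93
  op7 P1: store L0 := 42 → I/M/I on L0; bus BusUpgr; mem=93
  op8 P0: store L0 := 60 → M/I/I on L0; bus BusRdX Flush; mem=42
  op9 P0: store L0 := 17 → M/I/I on L0; bus (none); mem=42
  op10 P0: store L0 := 16 → M/I/I on L0; bus (none); mem=42
  op11 P0: load  L2 → E/I/I on L2; bus BusRd; mem=40

invalidations = 1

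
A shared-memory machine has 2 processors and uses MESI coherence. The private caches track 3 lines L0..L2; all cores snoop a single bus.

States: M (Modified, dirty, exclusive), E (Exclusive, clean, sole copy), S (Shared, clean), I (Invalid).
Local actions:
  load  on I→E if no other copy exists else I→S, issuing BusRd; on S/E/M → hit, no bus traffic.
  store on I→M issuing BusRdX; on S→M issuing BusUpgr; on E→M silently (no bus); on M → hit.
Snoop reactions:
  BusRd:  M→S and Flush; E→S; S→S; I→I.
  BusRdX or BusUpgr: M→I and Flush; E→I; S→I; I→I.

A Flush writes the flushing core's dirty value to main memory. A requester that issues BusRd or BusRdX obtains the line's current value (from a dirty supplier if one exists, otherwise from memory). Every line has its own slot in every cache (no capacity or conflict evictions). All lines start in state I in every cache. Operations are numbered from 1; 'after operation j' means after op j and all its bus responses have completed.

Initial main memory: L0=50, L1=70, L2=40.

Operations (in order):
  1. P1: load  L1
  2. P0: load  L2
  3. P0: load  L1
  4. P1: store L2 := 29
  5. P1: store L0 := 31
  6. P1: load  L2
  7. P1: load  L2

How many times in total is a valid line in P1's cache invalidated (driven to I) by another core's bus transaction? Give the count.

  op1 P1: load  L1 → I/E on L1; bus BusRd; mem=70
  op2 P0: load  L2 → E/I on L2; bus BusRd; mem=40
  op3 P0: load  L1 → S/S on L1; bus BusRd; mem=70
  op4 P1: store L2 := 29 → I/M on L2; bus BusRdX; mem=40
  op5 P1: store L0 := 31 → I/M on L0; bus BusRdX; mem=50
  op6 P1: load  L2 → I/M on L2; bus (none); mem=40
  op7 P1: load  L2 → I/M on L2; bus (none); mem=40

invalidations = 0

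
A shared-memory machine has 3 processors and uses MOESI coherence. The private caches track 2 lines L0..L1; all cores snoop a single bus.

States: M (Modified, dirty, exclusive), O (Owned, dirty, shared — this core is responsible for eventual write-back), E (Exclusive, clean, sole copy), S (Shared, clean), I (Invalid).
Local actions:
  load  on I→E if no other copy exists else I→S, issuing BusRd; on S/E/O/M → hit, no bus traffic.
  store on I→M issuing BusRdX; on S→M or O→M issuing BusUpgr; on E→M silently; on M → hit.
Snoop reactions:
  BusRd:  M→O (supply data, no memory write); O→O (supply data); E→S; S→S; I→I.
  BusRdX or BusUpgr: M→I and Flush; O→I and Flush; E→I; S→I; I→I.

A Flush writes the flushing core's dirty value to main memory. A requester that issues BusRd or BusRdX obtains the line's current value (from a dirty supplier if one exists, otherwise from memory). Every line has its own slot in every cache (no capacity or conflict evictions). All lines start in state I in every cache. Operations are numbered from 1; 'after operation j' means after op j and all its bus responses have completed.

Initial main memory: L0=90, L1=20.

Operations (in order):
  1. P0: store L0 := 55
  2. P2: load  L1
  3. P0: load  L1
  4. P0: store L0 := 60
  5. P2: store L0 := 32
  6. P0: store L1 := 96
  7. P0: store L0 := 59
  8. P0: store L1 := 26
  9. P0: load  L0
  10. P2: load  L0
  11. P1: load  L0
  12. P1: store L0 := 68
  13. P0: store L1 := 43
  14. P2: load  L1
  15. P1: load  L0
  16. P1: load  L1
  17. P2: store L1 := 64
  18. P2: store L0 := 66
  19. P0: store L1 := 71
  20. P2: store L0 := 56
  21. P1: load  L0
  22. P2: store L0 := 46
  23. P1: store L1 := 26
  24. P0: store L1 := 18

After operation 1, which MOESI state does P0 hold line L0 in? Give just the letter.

state = M

  op1 P0: store L0 := 55 → M/I/I on L0; bus BusRdX; mem=90
  op2 P2: load  L1 → I/I/E on L1; bus BusRd; mem=20
  op3 P0: load  L1 → S/I/S on L1; bus BusRd; mem=20
  op4 P0: store L0 := 60 → M/I/I on L0; bus (none); mem=90
  op5 P2: store L0 := 32 → I/I/M on L0; bus BusRdX Flush; mem=60
  op6 P0: store L1 := 96 → M/I/I on L1; bus BusUpgr; mem=20
  op7 P0: store L0 := 59 → M/I/I on L0; bus BusRdX Flush; mem=32
  op8 P0: store L1 := 26 → M/I/I on L1; bus (none); mem=20
  op9 P0: load  L0 → M/I/I on L0; bus (none); mem=32
  op10 P2: load  L0 → O/I/S on L0; bus BusRd; mem=32
  op11 P1: load  L0 → O/S/S on L0; bus BusRd; mem=32
  op12 P1: store L0 := 68 → I/M/I on L0; bus BusUpgr Flush; mem=59
  op13 P0: store L1 := 43 → M/I/I on L1; bus (none); mem=20
  op14 P2: load  L1 → O/I/S on L1; bus BusRd; mem=20
  op15 P1: load  L0 → I/M/I on L0; bus (none); mem=59
  op16 P1: load  L1 → O/S/S on L1; bus BusRd; mem=20
  op17 P2: store L1 := 64 → I/I/M on L1; bus BusUpgr Flush; mem=43
  op18 P2: store L0 := 66 → I/I/M on L0; bus BusRdX Flush; mem=68
  op19 P0: store L1 := 71 → M/I/I on L1; bus BusRdX Flush; mem=64
  op20 P2: store L0 := 56 → I/I/M on L0; bus (none); mem=68
  op21 P1: load  L0 → I/S/O on L0; bus BusRd; mem=68
  op22 P2: store L0 := 46 → I/I/M on L0; bus BusUpgr; mem=68
  op23 P1: store L1 := 26 → I/M/I on L1; bus BusRdX Flush; mem=71
  op24 P0: store L1 := 18 → M/I/I on L1; bus BusRdX Flush; mem=26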